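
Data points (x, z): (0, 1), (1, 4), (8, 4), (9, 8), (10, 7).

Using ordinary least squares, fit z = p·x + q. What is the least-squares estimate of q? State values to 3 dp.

q = 2.063

From the data, Σx·x = 246, Σx = 28, Σ1 = 5.
And Σx·z = 178, Σz = 24.
Determinant 246·5 − 28² = 446.
p = (178·5 − 28·24)/446 = 109/223; q = (246·24 − 28·178)/446 = 460/223.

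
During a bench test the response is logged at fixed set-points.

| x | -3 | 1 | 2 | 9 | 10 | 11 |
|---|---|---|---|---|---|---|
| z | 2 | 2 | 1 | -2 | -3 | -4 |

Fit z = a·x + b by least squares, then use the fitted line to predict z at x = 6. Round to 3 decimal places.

Compute the Gram sums: Σx·x = 316, Σx = 30, Σ1 = 6.
Right-hand side: Σx·z = -94, Σz = -4.
Δ = 316·6 − 30² = 996.
a = ((-94)·6 − 30·(-4))/996 = -37/83; b = (316·(-4) − 30·(-94))/996 = 389/249.
At x = 6: ẑ = (-37/83)·(6) + (389/249)·(1) = -277/249.

ẑ = -1.112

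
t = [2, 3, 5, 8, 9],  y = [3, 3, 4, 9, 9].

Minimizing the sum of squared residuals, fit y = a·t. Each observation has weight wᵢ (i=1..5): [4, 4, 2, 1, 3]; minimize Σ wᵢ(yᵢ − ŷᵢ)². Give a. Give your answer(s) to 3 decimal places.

a = 1.015

Forming MᵀWM = [[409]] and MᵀWy = [415]ᵀ gives MᵀWM·[a]ᵀ = MᵀWy.
Hence a = 415 / 409 ≈ 1.01467.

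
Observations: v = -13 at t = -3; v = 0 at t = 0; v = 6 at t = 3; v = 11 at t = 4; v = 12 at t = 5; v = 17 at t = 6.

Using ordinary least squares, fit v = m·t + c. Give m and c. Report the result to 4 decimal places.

Sums needed: Σt·t = 95, Σt = 15, Σ1 = 6.
Right-hand side: Σt·v = 263, Σv = 33.
XᵀX·[m, c]ᵀ = Xᵀv becomes [[95, 15]; [15, 6]]·[m, c]ᵀ = [263, 33]ᵀ.
Eliminating c: 6·(row 1) − 15·(row 2) gives 345·m = 6·263 − 15·33 = 1083, so m = 361/115.
Then c = (33 − 15·(361/115))/6 = -54/23.

m = 3.1391, c = -2.3478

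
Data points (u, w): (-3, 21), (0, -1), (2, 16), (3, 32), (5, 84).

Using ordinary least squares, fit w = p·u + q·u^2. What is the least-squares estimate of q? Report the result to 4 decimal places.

q = 2.9734

MᵀM·[p, q]ᵀ = Mᵀw reads: 47·p + 133·q = 485;  133·p + 803·q = 2641.
(Σu·u = 47, Σu·u^2 = 133, Σu^2·u^2 = 803, Σu·w = 485, Σu^2·w = 2641.)
Eliminating q: 803·(row 1) − 133·(row 2) gives 20052·p = 803·485 − 133·2641 = 38202, so p = 6367/3342.
Then q = (2641 − 133·(6367/3342))/803 = 9937/3342.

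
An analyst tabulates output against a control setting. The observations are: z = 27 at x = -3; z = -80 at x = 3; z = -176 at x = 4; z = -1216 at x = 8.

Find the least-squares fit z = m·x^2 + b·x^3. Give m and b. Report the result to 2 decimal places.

m = -2.98, b = -2.00

Setting ∂/∂m … = 0 gives: 4514·m + 33792·b = -81117;  33792·m + 267698·b = -636745.
(Σx^2·x^2 = 4514, Σx^2·x^3 = 33792, Σx^3·x^3 = 267698, Σx^2·z = -81117, Σx^3·z = -636745.)
Eliminating b: 267698·(row 1) − 33792·(row 2) gives 66489508·m = 267698·(-81117) − 33792·(-636745) = -197971626, so m = -98985813/33244754.
Then b = ((-636745) − 33792·(-98985813/33244754))/267698 = -66580633/33244754.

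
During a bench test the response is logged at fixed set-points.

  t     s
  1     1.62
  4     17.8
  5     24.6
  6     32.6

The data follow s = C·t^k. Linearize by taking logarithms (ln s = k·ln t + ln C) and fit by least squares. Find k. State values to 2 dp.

Linearized form: ln s = k·ln t + ln C. From the 4 transformed points,
Sums: Σln t = 4.7875, Σ(ln t)² = 7.7225, Σln s = 10.0487, Σln t·ln s = 15.3891.
Normal system: [[7.7225, 4.7875]; [4.7875, 4]]·[k, ln C]ᵀ = [15.3891, 10.0487]ᵀ.
Δ = 7.7225·4 − (4.7875)² = 7.9699; k = (15.3891·4 − 4.7875·10.0487)/7.9699 = 1.68739, ln C = (7.7225·10.0487 − 4.7875·15.3891)/7.9699 = 0.49258.

k = 1.69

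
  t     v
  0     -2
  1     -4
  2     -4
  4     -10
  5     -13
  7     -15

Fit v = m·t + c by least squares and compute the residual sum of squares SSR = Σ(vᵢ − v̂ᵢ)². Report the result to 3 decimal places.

SSR = 5.330

MᵀM·[m, c]ᵀ = Mᵀv reads: 95·m + 19·c = -222;  19·m + 6·c = -48.
Δ = 95·6 − 19² = 209.
m = ((-222)·6 − 19·(-48))/209 = -420/209; c = (95·(-48) − 19·(-222))/209 = -18/11.
Residuals: -4/11, -74/209, 346/209, -68/209, -25/19, 147/209; SSR = 1114/209.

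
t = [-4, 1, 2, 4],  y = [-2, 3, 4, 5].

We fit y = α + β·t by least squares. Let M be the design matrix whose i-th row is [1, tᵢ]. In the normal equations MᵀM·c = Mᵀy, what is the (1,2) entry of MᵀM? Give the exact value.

Row 1 ↔ basis 1, column 2 ↔ basis t, so (MᵀM)_{1,2} = Σᵢ t = (1)·(-4) + (1)·(1) + (1)·(2) + (1)·(4) = 3.

3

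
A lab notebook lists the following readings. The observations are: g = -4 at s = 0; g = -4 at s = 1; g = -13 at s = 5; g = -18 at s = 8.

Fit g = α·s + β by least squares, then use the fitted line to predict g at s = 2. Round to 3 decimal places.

Setting ∂/∂α … = 0 gives: 90·α + 14·β = -213;  14·α + 4·β = -39.
Determinant 90·4 − 14² = 164.
α = ((-213)·4 − 14·(-39))/164 = -153/82; β = (90·(-39) − 14·(-213))/164 = -132/41.
At s = 2: ĝ = (-153/82)·(2) + (-132/41)·(1) = -285/41.

ĝ = -6.951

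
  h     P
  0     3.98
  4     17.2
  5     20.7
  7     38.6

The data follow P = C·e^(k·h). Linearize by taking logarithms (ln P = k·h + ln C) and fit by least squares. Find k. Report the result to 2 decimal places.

k = 0.33

Linearized form: ln P = k·h + ln C. From the 4 transformed points,
Σh = 16.0000, Σ(h)² = 90.0000, Σln P = 10.9096, Σh·ln P = 52.1031.
Equations: 90.0000·k + 16.0000·ln C = 52.1031;  16.0000·k + 4·ln C = 10.9096.
Solving (det = 104.0000): k = 0.32557, ln C = 1.42512.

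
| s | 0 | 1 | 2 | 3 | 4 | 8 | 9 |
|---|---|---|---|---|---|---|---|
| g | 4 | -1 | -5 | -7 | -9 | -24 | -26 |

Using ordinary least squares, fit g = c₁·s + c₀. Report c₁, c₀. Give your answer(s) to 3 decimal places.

Sums needed: Σs·s = 175, Σs = 27, Σ1 = 7.
And Σs·g = -494, Σg = -68.
det = 175·7 − 27² = 496.
c₁ = ((-494)·7 − 27·(-68))/496 = -811/248; c₀ = (175·(-68) − 27·(-494))/496 = 719/248.

c₁ = -3.270, c₀ = 2.899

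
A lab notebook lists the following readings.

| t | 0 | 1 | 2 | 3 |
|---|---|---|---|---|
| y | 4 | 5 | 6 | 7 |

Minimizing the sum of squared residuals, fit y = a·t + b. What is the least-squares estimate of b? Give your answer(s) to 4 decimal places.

b = 4.0000

The normal equations are: 14·a + 6·b = 38;  6·a + 4·b = 22.
Eliminating b: 4·(row 1) − 6·(row 2) gives 20·a = 4·38 − 6·22 = 20, so a = 1.
Then b = (22 − 6·1)/4 = 4.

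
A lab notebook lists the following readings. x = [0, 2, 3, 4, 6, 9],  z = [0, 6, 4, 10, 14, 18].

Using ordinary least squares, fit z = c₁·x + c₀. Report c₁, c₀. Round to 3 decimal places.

Entries of AᵀA: Σx·x = 146, Σx = 24, Σ1 = 6.
For Aᵀz: Σx·z = 310, Σz = 52.
det = 146·6 − 24² = 300.
c₁ = (310·6 − 24·52)/300 = 51/25; c₀ = (146·52 − 24·310)/300 = 38/75.

c₁ = 2.040, c₀ = 0.507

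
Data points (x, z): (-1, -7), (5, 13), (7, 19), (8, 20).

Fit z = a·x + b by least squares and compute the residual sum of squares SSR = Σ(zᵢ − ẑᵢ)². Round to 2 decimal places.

Sums needed: Σx·x = 139, Σx = 19, Σ1 = 4.
For Aᵀz: Σx·z = 365, Σz = 45.
det = 139·4 − 19² = 195.
a = (365·4 − 19·45)/195 = 121/39; b = (139·45 − 19·365)/195 = -136/39.
Residuals: -16/39, 38/39, 10/13, -4/3; SSR = 136/39.

SSR = 3.49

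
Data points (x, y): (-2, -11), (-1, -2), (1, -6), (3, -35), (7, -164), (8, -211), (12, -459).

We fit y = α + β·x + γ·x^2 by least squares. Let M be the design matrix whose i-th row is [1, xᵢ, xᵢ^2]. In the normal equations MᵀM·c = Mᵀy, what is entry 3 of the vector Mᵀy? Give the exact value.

-88003

Entry 3 ↔ basis x^2, so (Mᵀy)_{3} = Σᵢ (x^2)·yᵢ = (4)·(-11) + (1)·(-2) + (1)·(-6) + (9)·(-35) + (49)·(-164) + (64)·(-211) + (144)·(-459) = -88003.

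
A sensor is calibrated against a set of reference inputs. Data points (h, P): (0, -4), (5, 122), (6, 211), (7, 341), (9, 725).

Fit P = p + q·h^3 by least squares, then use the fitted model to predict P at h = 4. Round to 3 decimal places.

Entries of MᵀM: Σ1 = 5, Σh^3 = 1413, Σh^3·h^3 = 711371.
For MᵀP: ΣP = 1395, Σh^3·P = 706314.
Eliminating q: 711371·(row 1) − 1413·(row 2) gives 1560286·p = 711371·1395 − 1413·706314 = -5659137, so p = -5659137/1560286.
Then q = (706314 − 1413·(-5659137/1560286))/711371 = 1560435/1560286.
At h = 4: P̂ = (-5659137/1560286)·(1) + (1560435/1560286)·(64) = 94208703/1560286.

P̂ = 60.379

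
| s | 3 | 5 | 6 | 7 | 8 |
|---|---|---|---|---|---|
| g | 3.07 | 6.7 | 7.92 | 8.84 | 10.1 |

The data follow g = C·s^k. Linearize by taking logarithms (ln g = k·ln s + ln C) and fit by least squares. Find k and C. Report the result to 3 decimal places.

With ln gᵢ as the transformed response and ln sᵢ as the regressor:
AᵀA = [[15.1183, 8.5252]; [8.5252, 5]], rhs = [17.0509, 9.5850]ᵀ  (here Σln s = 8.5252, Σ(ln s)² = 15.1183, Σln g = 9.5850, Σln s·ln g = 17.0509).
Slope k = (n·Σln s·ln g − Σln s·Σln g)/(n·Σ(ln s)² − (Σln s)²) = (5·17.0509 − 8.5252·9.5850)/2.9130 = 1.21558; ln C = (Σln g − k·Σln s)/n = -0.15561, so C = exp(-0.15561) = 0.85589.

k = 1.216, C = 0.856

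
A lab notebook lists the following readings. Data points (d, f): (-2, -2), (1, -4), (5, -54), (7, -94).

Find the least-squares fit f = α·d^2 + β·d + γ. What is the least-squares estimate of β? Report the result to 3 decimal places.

The normal system XᵀX·[α, β, γ]ᵀ = Xᵀf is [[3043, 461, 79]; [461, 79, 11]; [79, 11, 4]]·[α, β, γ]ᵀ = [-5968, -928, -154]ᵀ.
Row-reducing yields α = -101/66, β = -3857/1430, γ = -1843/2145.

β = -2.697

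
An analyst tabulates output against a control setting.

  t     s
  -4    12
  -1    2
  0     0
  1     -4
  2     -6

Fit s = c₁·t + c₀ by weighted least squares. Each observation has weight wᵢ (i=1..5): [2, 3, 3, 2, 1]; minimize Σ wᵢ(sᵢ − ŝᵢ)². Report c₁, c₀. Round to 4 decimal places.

Compute the Gram sums: Σwᵢ·t·t = 41, Σwᵢ·t = -7, Σwᵢ·1 = 11.
Moment sums: Σwᵢ·t·s = -122, Σwᵢ·s = 16.
Determinant 41·11 − (-7)² = 402.
c₁ = ((-122)·11 − (-7)·16)/402 = -205/67; c₀ = (41·16 − (-7)·(-122))/402 = -33/67.

c₁ = -3.0597, c₀ = -0.4925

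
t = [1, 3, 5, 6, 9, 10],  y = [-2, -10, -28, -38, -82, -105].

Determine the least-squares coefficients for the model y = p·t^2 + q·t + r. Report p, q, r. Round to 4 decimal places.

Compute the Gram sums: Σt^2·t^2 = 18564, Σt^2·t = 2098, Σt^2 = 252, Σt·t = 252, Σt = 34, Σ1 = 6.
Moment sums: Σt^2·y = -19302, Σt·y = -2188, Σy = -265.
Normal equations: [[18564, 2098, 252]; [2098, 252, 34]; [252, 34, 6]]·[p, q, r]ᵀ = [-19302, -2188, -265]ᵀ.
Row-reducing yields p = -37543/36870, q = -85/1229, r = -37169/36870.

p = -1.0183, q = -0.0692, r = -1.0081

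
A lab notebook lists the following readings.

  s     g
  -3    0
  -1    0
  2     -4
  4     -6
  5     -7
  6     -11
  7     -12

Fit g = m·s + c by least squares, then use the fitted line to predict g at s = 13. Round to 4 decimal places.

ĝ = -18.2879

Normal-equation sums: Σs·s = 140, Σs = 20, Σ1 = 7.
Right-hand side: Σs·g = -217, Σg = -40.
Normal equations: [[140, 20]; [20, 7]]·[m, c]ᵀ = [-217, -40]ᵀ.
Eliminating c: 7·(row 1) − 20·(row 2) gives 580·m = 7·(-217) − 20·(-40) = -719, so m = -719/580.
Then c = ((-40) − 20·(-719/580))/7 = -63/29.
At s = 13: ĝ = (-719/580)·(13) + (-63/29)·(1) = -10607/580.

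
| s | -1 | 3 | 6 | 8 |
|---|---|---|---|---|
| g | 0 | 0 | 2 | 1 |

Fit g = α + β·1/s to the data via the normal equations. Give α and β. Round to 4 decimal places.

With design matrix M, MᵀM = [[4, -3/8]; [-3/8, 665/576]] and Mᵀg = [3, 11/24]ᵀ.
Determinant 4·(665/576) − (-3/8)² = 2579/576.
α = (3·(665/576) − (-3/8)·(11/24))/(2579/576) = 2094/2579; β = (4·(11/24) − (-3/8)·3)/(2579/576) = 1704/2579.

α = 0.8119, β = 0.6607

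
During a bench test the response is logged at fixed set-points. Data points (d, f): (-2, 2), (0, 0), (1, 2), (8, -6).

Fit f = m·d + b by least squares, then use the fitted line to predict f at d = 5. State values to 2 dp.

The normal equations are: 69·m + 7·b = -50;  7·m + 4·b = -2.
(Σd·d = 69, Σd = 7, Σ1 = 4, Σd·f = -50, Σf = -2.)
det = 69·4 − 7² = 227.
m = ((-50)·4 − 7·(-2))/227 = -186/227; b = (69·(-2) − 7·(-50))/227 = 212/227.
At d = 5: f̂ = (-186/227)·(5) + (212/227)·(1) = -718/227.

f̂ = -3.16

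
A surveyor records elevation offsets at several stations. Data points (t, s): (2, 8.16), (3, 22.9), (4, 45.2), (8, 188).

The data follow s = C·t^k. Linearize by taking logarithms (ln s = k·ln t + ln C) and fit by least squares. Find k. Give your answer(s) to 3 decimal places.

k = 2.249

With ln sᵢ as the transformed response and ln tᵢ as the regressor:
AᵀA = [[7.9333, 5.2575]; [5.2575, 4]], rhs = [21.0672, 14.2779]ᵀ  (here Σln t = 5.2575, Σ(ln t)² = 7.9333, Σln s = 14.2779, Σln t·ln s = 21.0672).
Solving (det = 4.0919): k = 2.24897, ln C = 0.61349.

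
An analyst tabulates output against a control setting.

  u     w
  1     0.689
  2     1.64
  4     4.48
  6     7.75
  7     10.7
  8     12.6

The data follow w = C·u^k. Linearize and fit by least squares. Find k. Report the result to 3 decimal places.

Let Y = ln w. Fitting Y = k·ln u + ln C by least squares:
Over the data: Σln u = 7.8966, Σ(ln u)² = 13.7233, Σln w = 8.5734, Σln u·ln w = 15.9717.
Normal system: [[13.7233, 7.8966]; [7.8966, 6]]·[k, ln C]ᵀ = [15.9717, 8.5734]ᵀ.
Solving (det = 19.9843): k = 1.40760, ln C = -0.42362.

k = 1.408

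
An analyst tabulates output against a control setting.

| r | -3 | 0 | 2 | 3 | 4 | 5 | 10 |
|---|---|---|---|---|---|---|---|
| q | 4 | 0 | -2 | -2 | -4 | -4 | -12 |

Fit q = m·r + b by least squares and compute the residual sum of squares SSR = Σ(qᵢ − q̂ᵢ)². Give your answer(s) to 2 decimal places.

SSR = 3.62

Compute the Gram sums: Σr·r = 163, Σr = 21, Σ1 = 7.
And Σr·q = -178, Σq = -20.
Eliminating b: 7·(row 1) − 21·(row 2) gives 700·m = 7·(-178) − 21·(-20) = -826, so m = -59/50.
Then b = ((-20) − 21·(-59/50))/7 = 239/350.
Residuals: -39/175, -239/350, -113/350, 6/7, 13/350, 213/175, -309/350; SSR = 633/175.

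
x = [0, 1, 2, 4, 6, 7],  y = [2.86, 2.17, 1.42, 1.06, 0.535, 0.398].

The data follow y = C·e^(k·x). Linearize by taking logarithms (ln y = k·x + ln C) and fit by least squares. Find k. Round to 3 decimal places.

Linearized form: ln y = k·x + ln C. From the 6 transformed points,
Σx = 20.0000, Σ(x)² = 106.0000, Σln y = 0.6877, Σx·ln y = -8.4929.
Equations: 106.0000·k + 20.0000·ln C = -8.4929;  20.0000·k + 6·ln C = 0.6877.
Δ = 106.0000·6 − (20.0000)² = 236.0000; k = (-8.4929·6 − 20.0000·0.6877)/236.0000 = -0.27420, ln C = (106.0000·0.6877 − 20.0000·-8.4929)/236.0000 = 1.02861.

k = -0.274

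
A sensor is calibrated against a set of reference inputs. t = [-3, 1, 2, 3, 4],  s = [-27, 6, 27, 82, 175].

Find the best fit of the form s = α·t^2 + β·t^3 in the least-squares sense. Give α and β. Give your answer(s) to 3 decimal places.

α = 2.993, β = 1.994

Normal-equation sums: Σt^2·t^2 = 435, Σt^2·t^3 = 1057, Σt^3·t^3 = 5619.
And Σt^2·s = 3409, Σt^3·s = 14365.
Normal equations: [[435, 1057]; [1057, 5619]]·[α, β]ᵀ = [3409, 14365]ᵀ.
det = 435·5619 − 1057² = 1327016.
α = (3409·5619 − 1057·14365)/1327016 = 1985683/663508; β = (435·14365 − 1057·3409)/1327016 = 1322731/663508.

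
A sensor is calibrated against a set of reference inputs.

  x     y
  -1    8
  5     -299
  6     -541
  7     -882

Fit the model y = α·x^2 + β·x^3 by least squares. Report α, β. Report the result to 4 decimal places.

Sums needed: Σx^2·x^2 = 4323, Σx^2·x^3 = 27707, Σx^3·x^3 = 179931.
And Σx^2·y = -70161, Σx^3·y = -456765.
Normal equations: [[4323, 27707]; [27707, 179931]]·[α, β]ᵀ = [-70161, -456765]ᵀ.
Determinant 4323·179931 − 27707² = 10163864.
α = ((-70161)·179931 − 27707·(-456765))/10163864 = 7862241/2540966; β = (4323·(-456765) − 27707·(-70161))/10163864 = -7661067/2540966.

α = 3.0942, β = -3.0150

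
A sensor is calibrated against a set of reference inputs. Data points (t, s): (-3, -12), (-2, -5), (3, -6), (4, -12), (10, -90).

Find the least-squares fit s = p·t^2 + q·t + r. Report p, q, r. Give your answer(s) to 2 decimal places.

p = -1.00, q = 0.94, r = 0.26

With design matrix A, AᵀA = [[10434, 1056, 138]; [1056, 138, 12]; [138, 12, 5]] and Aᵀs = [-9374, -920, -125]ᵀ.
Row-reducing yields p = -27434/27519, q = 25846/27519, r = 2391/9173.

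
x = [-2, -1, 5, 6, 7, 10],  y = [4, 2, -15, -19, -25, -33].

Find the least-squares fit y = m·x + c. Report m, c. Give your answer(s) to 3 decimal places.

The normal equations are: 215·m + 25·c = -704;  25·m + 6·c = -86.
(Σx·x = 215, Σx = 25, Σ1 = 6, Σx·y = -704, Σy = -86.)
Eliminating c: 6·(row 1) − 25·(row 2) gives 665·m = 6·(-704) − 25·(-86) = -2074, so m = -2074/665.
Then c = ((-86) − 25·(-2074/665))/6 = -178/133.

m = -3.119, c = -1.338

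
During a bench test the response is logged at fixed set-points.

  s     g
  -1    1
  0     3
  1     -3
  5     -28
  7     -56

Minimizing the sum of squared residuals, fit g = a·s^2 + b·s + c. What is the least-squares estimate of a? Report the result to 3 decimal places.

The normal equations are: 3028·a + 468·b + 76·c = -3446;  468·a + 76·b + 12·c = -536;  76·a + 12·b + 5·c = -83.
(Σs^2·s^2 = 3028, Σs^2·s = 468, Σs^2 = 76, Σs·s = 76, Σs = 12, Σ1 = 5, Σs^2·g = -3446, Σs·g = -536, Σg = -83.)
Inverting the 3×3 Gram matrix, [a, b, c]ᵀ = [-4321/4268, -4309/4268, 1293/1067]ᵀ.

a = -1.012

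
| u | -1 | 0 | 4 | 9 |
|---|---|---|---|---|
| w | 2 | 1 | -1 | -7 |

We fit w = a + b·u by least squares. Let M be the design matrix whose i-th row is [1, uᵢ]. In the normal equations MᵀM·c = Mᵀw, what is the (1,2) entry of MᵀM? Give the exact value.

Row 1 ↔ basis 1, column 2 ↔ basis u, so (MᵀM)_{1,2} = Σᵢ u = (1)·(-1) + (1)·(0) + (1)·(4) + (1)·(9) = 12.

12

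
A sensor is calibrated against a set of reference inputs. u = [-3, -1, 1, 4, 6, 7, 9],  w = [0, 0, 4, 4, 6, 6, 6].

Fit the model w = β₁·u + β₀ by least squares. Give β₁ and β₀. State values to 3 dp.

β₁ = 0.567, β₀ = 1.852

Sums needed: Σu·u = 193, Σu = 23, Σ1 = 7.
And Σu·w = 152, Σw = 26.
det = 193·7 − 23² = 822.
β₁ = (152·7 − 23·26)/822 = 233/411; β₀ = (193·26 − 23·152)/822 = 761/411.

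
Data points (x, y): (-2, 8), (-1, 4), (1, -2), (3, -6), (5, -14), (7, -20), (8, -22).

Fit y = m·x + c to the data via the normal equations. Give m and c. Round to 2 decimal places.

The normal equations are: 153·m + 21·c = -426;  21·m + 7·c = -52.
Δ = 153·7 − 21² = 630.
m = ((-426)·7 − 21·(-52))/630 = -3; c = (153·(-52) − 21·(-426))/630 = 11/7.

m = -3.00, c = 1.57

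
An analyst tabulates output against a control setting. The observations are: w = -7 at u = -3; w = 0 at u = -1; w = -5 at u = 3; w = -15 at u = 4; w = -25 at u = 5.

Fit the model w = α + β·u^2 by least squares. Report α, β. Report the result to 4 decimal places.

From the data, Σ1 = 5, Σu^2 = 60, Σu^2·u^2 = 1044.
And Σw = -52, Σu^2·w = -973.
So XᵀX·[α, β]ᵀ = Xᵀw: [[5, 60]; [60, 1044]]·[α, β]ᵀ = [-52, -973]ᵀ.
Eliminating β: 1044·(row 1) − 60·(row 2) gives 1620·α = 1044·(-52) − 60·(-973) = 4092, so α = 341/135.
Then β = ((-973) − 60·(341/135))/1044 = -349/324.

α = 2.5259, β = -1.0772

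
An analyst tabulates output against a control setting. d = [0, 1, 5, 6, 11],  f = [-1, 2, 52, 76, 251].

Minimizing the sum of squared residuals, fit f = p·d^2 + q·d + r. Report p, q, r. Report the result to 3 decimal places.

From the data, Σd^2·d^2 = 16563, Σd^2·d = 1673, Σd^2 = 183, Σd·d = 183, Σd = 23, Σ1 = 5.
And Σd^2·f = 34409, Σd·f = 3479, Σf = 380.
AᵀA·[p, q, r]ᵀ = Aᵀf becomes [[16563, 1673, 183]; [1673, 183, 23]; [183, 23, 5]]·[p, q, r]ᵀ = [34409, 3479, 380]ᵀ.
Inverting the 3×3 Gram matrix, [p, q, r]ᵀ = [14387/7070, 3623/7070, -591/707]ᵀ.

p = 2.035, q = 0.512, r = -0.836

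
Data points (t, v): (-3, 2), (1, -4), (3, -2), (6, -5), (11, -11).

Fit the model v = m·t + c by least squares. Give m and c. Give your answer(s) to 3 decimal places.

With design matrix M, MᵀM = [[176, 18]; [18, 5]] and Mᵀv = [-167, -20]ᵀ.
det = 176·5 − 18² = 556.
m = ((-167)·5 − 18·(-20))/556 = -475/556; c = (176·(-20) − 18·(-167))/556 = -257/278.

m = -0.854, c = -0.924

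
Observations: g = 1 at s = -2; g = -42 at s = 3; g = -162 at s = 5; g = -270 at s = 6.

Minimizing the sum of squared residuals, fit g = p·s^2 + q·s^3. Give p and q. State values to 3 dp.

The normal equations are: 2018·p + 11112·q = -14144;  11112·p + 63074·q = -79712.
(Σs^2·s^2 = 2018, Σs^2·s^3 = 11112, Σs^3·s^3 = 63074, Σs^2·g = -14144, Σs^3·g = -79712.)
Determinant 2018·63074 − 11112² = 3806788.
p = ((-14144)·63074 − 11112·(-79712))/3806788 = -1589728/951697; q = (2018·(-79712) − 11112·(-14144))/3806788 = -922672/951697.

p = -1.670, q = -0.970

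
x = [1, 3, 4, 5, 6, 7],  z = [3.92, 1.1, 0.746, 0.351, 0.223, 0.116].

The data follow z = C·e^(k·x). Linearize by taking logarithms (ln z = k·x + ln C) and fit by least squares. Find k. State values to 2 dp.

k = -0.58

Taking logs, ln z = k·x + ln C, so regress ln z on x.
Σx = 26.0000, Σ(x)² = 136.0000, Σln z = -3.5333, Σx·ln z = -28.8376.
Normal system: [[136.0000, 26.0000]; [26.0000, 6]]·[k, ln C]ᵀ = [-28.8376, -3.5333]ᵀ.
Slope k = (n·Σx·ln z − Σx·Σln z)/(n·Σ(x)² − (Σx)²) = (6·-28.8376 − 26.0000·-3.5333)/140.0000 = -0.57970; ln C = (Σln z − k·Σx)/n = 1.92316.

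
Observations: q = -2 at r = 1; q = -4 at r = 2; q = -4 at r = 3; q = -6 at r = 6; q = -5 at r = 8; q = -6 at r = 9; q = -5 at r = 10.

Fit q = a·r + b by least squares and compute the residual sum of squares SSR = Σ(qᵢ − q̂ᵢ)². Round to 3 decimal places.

The normal system XᵀX·[a, b]ᵀ = Xᵀq is [[295, 39]; [39, 7]]·[a, b]ᵀ = [-202, -32]ᵀ.
Determinant 295·7 − 39² = 544.
a = ((-202)·7 − 39·(-32))/544 = -83/272; b = (295·(-32) − 39·(-202))/544 = -781/272.
Residuals: 20/17, -141/272, -29/136, -353/272, 5/16, -13/34, 251/272; SSR = 609/136.

SSR = 4.478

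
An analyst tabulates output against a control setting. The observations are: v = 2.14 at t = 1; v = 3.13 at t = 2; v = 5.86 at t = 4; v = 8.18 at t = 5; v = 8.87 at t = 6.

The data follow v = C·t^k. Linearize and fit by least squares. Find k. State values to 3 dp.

Taking logs, ln v = k·ln t + ln C, so regress ln v on ln t.
Sums: Σln t = 5.4806, Σ(ln t)² = 8.2030, Σln v = 7.9544, Σln t·ln v = 10.5355.
Normal system: [[8.2030, 5.4806]; [5.4806, 5]]·[k, ln C]ᵀ = [10.5355, 7.9544]ᵀ.
Slope k = (n·Σln t·ln v − Σln t·Σln v)/(n·Σ(ln t)² − (Σln t)²) = (5·10.5355 − 5.4806·7.9544)/10.9774 = 0.82737; ln C = (Σln v − k·Σln t)/n = 0.68397.

k = 0.827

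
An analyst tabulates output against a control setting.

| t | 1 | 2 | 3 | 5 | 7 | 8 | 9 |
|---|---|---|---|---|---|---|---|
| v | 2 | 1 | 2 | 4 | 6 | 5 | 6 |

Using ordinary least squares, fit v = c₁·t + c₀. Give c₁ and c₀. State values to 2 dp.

With design matrix A, AᵀA = [[233, 35]; [35, 7]] and Aᵀv = [166, 26]ᵀ.
det = 233·7 − 35² = 406.
c₁ = (166·7 − 35·26)/406 = 18/29; c₀ = (233·26 − 35·166)/406 = 124/203.

c₁ = 0.62, c₀ = 0.61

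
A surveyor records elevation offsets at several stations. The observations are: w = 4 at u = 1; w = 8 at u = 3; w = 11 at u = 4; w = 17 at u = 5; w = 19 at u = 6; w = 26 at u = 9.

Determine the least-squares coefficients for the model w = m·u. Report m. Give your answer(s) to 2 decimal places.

XᵀX·[m]ᵀ = Xᵀw reads: 168·m = 505.
Hence m = 505 / 168 ≈ 3.00595.

m = 3.01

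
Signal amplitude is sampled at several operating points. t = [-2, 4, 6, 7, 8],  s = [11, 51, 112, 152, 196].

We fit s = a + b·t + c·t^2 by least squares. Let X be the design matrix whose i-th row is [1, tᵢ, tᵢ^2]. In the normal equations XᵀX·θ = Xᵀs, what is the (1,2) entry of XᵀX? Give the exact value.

Row 1 ↔ basis 1, column 2 ↔ basis t, so (XᵀX)_{1,2} = Σᵢ t = (1)·(-2) + (1)·(4) + (1)·(6) + (1)·(7) + (1)·(8) = 23.

23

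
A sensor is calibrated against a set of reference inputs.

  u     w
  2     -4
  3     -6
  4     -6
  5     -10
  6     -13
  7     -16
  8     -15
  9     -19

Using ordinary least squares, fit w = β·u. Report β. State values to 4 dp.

β = -2.0458

Normal-equation sums: Σu·u = 284.
For Aᵀw: Σu·w = -581.
AᵀA·[β]ᵀ = Aᵀw becomes [[284]]·[β]ᵀ = [-581]ᵀ.
Hence β = -581 / 284 ≈ -2.04577.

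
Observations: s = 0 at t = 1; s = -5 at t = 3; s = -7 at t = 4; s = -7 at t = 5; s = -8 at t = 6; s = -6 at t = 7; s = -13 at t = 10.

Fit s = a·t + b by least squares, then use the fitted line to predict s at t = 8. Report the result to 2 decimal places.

From the data, Σt·t = 236, Σt = 36, Σ1 = 7.
Right-hand side: Σt·s = -298, Σs = -46.
Normal equations: [[236, 36]; [36, 7]]·[a, b]ᵀ = [-298, -46]ᵀ.
Δ = 236·7 − 36² = 356.
a = ((-298)·7 − 36·(-46))/356 = -215/178; b = (236·(-46) − 36·(-298))/356 = -32/89.
At t = 8: ŝ = (-215/178)·(8) + (-32/89)·(1) = -892/89.

ŝ = -10.02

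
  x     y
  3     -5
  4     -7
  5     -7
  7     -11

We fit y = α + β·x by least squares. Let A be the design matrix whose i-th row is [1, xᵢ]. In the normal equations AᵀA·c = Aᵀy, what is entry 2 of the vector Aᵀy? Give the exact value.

-155

Entry 2 ↔ basis x, so (Aᵀy)_{2} = Σᵢ (x)·yᵢ = (3)·(-5) + (4)·(-7) + (5)·(-7) + (7)·(-11) = -155.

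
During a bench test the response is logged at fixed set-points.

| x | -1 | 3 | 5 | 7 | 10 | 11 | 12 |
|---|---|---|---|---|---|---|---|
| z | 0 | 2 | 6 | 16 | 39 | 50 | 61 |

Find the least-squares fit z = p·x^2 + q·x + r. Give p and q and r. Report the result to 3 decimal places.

p = 0.519, q = -1.096, r = -1.057

From the data, Σx^2·x^2 = 48485, Σx^2·x = 4553, Σx^2 = 449, Σx·x = 449, Σx = 47, Σ1 = 7.
And Σx^2·z = 19686, Σx·z = 1820, Σz = 174.
So MᵀM·[p, q, r]ᵀ = Mᵀz: [[48485, 4553, 449]; [4553, 449, 47]; [449, 47, 7]]·[p, q, r]ᵀ = [19686, 1820, 174]ᵀ.
Inverting the 3×3 Gram matrix, [p, q, r]ᵀ = [236206/455349, -499105/455349, -160373/151783]ᵀ.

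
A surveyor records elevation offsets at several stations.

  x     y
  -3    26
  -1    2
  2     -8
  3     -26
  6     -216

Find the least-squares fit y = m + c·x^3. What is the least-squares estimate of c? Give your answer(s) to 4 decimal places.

AᵀA·[m, c]ᵀ = Aᵀy reads: 5·m + 223·c = -222;  223·m + 48179·c = -48126.
Determinant 5·48179 − 223² = 191166.
m = ((-222)·48179 − 223·(-48126))/191166 = 6060/31861; c = (5·(-48126) − 223·(-222))/191166 = -31854/31861.

c = -0.9998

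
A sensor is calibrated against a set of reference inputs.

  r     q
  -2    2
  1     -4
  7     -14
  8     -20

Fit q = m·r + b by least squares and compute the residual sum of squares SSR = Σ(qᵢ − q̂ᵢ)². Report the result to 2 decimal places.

Entries of MᵀM: Σr·r = 118, Σr = 14, Σ1 = 4.
Moment sums: Σr·q = -266, Σq = -36.
So MᵀM·[m, b]ᵀ = Mᵀq: [[118, 14]; [14, 4]]·[m, b]ᵀ = [-266, -36]ᵀ.
Eliminating b: 4·(row 1) − 14·(row 2) gives 276·m = 4·(-266) − 14·(-36) = -560, so m = -140/69.
Then b = ((-36) − 14·(-140/69))/4 = -131/69.
Residuals: -11/69, -5/69, 145/69, -43/23; SSR = 548/69.

SSR = 7.94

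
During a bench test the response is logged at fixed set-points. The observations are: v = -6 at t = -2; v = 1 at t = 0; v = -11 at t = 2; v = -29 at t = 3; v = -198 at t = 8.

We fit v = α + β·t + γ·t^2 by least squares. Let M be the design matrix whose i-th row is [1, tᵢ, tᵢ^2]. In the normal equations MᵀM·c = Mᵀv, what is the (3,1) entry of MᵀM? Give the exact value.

Row 3 ↔ basis t^2, column 1 ↔ basis 1, so (MᵀM)_{3,1} = Σᵢ t^2 = (4)·(1) + (0)·(1) + (4)·(1) + (9)·(1) + (64)·(1) = 81.

81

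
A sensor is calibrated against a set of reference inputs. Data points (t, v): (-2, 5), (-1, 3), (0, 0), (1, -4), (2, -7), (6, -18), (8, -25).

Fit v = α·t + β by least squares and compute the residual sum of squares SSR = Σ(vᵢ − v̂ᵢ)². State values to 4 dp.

SSR = 1.7021

Sums needed: Σt·t = 110, Σt = 14, Σ1 = 7.
Moment sums: Σt·v = -339, Σv = -46.
So AᵀA·[α, β]ᵀ = Aᵀv: [[110, 14]; [14, 7]]·[α, β]ᵀ = [-339, -46]ᵀ.
Determinant 110·7 − 14² = 574.
α = ((-339)·7 − 14·(-46))/574 = -247/82; β = (110·(-46) − 14·(-339))/574 = -157/287.
Residuals: -137/287, 307/574, 157/287, -253/574, -3/7, 178/287, -102/287; SSR = 977/574.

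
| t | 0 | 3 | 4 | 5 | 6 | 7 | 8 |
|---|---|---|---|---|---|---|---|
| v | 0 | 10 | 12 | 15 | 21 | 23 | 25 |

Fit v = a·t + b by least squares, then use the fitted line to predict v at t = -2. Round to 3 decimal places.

v̂ = -6.546

Forming XᵀX = [[199, 33]; [33, 7]] and Xᵀv = [640, 106]ᵀ gives XᵀX·[a, b]ᵀ = Xᵀv.
Eliminating b: 7·(row 1) − 33·(row 2) gives 304·a = 7·640 − 33·106 = 982, so a = 491/152.
Then b = (106 − 33·(491/152))/7 = -13/152.
At t = -2: v̂ = (491/152)·(-2) + (-13/152)·(1) = -995/152.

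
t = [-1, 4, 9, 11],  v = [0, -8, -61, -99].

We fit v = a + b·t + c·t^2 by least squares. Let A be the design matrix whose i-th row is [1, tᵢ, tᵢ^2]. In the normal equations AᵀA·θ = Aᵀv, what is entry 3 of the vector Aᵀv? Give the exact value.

-17048

Entry 3 ↔ basis t^2, so (Aᵀv)_{3} = Σᵢ (t^2)·vᵢ = (1)·(0) + (16)·(-8) + (81)·(-61) + (121)·(-99) = -17048.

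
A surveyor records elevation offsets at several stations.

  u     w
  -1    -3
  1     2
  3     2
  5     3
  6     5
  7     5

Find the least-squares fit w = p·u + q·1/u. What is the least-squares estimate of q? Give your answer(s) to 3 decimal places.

From the data, Σu·u = 121, Σu·1/u = 6, Σ1/u·1/u = 96989/44100.
Moment sums: Σu·w = 91, Σ1/u·w = 547/70.
Determinant 121·(96989/44100) − 6² = 10148069/44100.
p = (91·(96989/44100) − 6·(547/70))/(10148069/44100) = 6758339/10148069; q = (121·(547/70) − 6·91)/(10148069/44100) = 17619210/10148069.

q = 1.736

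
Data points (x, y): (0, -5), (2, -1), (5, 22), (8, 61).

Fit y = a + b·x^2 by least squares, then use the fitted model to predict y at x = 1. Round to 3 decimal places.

ŷ = -3.735

Normal-equation sums: Σ1 = 4, Σx^2 = 93, Σx^2·x^2 = 4737.
Right-hand side: Σy = 77, Σx^2·y = 4450.
So AᵀA·[a, b]ᵀ = Aᵀy: [[4, 93]; [93, 4737]]·[a, b]ᵀ = [77, 4450]ᵀ.
Eliminating b: 4737·(row 1) − 93·(row 2) gives 10299·a = 4737·77 − 93·4450 = -49101, so a = -16367/3433.
Then b = (4450 − 93·(-16367/3433))/4737 = 10639/10299.
At x = 1: ŷ = (-16367/3433)·(1) + (10639/10299)·(1) = -38462/10299.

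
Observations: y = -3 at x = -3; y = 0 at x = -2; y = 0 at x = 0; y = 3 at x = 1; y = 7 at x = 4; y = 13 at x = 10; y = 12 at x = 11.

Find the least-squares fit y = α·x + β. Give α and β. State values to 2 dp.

α = 1.10, β = 1.28

Normal-equation sums: Σx·x = 251, Σx = 21, Σ1 = 7.
And Σx·y = 302, Σy = 32.
Determinant 251·7 − 21² = 1316.
α = (302·7 − 21·32)/1316 = 103/94; β = (251·32 − 21·302)/1316 = 845/658.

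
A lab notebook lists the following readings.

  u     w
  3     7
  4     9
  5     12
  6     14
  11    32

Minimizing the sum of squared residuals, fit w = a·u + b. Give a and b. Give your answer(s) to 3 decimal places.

a = 3.191, b = -3.706

From the data, Σu·u = 207, Σu = 29, Σ1 = 5.
Right-hand side: Σu·w = 553, Σw = 74.
Determinant 207·5 − 29² = 194.
a = (553·5 − 29·74)/194 = 619/194; b = (207·74 − 29·553)/194 = -719/194.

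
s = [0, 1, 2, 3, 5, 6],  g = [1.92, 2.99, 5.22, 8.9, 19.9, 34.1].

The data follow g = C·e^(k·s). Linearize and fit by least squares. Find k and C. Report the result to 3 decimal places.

k = 0.477, C = 1.949

Linearized form: ln g = k·s + ln C. From the 6 transformed points,
Σs = 17.0000, Σ(s)² = 75.0000, Σln g = 12.1062, Σs·ln g = 47.0878.
Equations: 75.0000·k + 17.0000·ln C = 47.0878;  17.0000·k + 6·ln C = 12.1062.
Solving (det = 161.0000): k = 0.47653, ln C = 0.66751, so C = exp(0.66751) = 1.94938.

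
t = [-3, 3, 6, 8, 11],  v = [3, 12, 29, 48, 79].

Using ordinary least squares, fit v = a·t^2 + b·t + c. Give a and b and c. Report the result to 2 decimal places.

The normal equations are: 20195·a + 2059·b + 239·c = 13810;  2059·a + 239·b + 25·c = 1454;  239·a + 25·b + 5·c = 171.
Solving the 3×3 system (Gaussian elimination) gives a = 104159/211146, b = 320027/211146, c = 107043/35191.

a = 0.49, b = 1.52, c = 3.04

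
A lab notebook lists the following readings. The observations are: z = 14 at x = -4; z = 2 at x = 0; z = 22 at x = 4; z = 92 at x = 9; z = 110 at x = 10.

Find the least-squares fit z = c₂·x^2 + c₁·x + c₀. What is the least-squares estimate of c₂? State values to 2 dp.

The normal equations are: 17073·c₂ + 1729·c₁ + 213·c₀ = 19028;  1729·c₂ + 213·c₁ + 19·c₀ = 1960;  213·c₂ + 19·c₁ + 5·c₀ = 240.
(Σx^2·x^2 = 17073, Σx^2·x = 1729, Σx^2 = 213, Σx·x = 213, Σx = 19, Σ1 = 5, Σx^2·z = 19028, Σx·z = 1960, Σz = 240.)
Row-reducing yields c₂ = 31348/31889, c₁ = 32614/31889, c₀ = 71314/31889.

c₂ = 0.98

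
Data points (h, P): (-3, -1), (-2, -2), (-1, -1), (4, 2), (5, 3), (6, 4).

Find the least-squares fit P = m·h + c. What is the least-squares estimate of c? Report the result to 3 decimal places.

Entries of AᵀA: Σh·h = 91, Σh = 9, Σ1 = 6.
And Σh·P = 55, ΣP = 5.
So AᵀA·[m, c]ᵀ = AᵀP: [[91, 9]; [9, 6]]·[m, c]ᵀ = [55, 5]ᵀ.
Determinant 91·6 − 9² = 465.
m = (55·6 − 9·5)/465 = 19/31; c = (91·5 − 9·55)/465 = -8/93.

c = -0.086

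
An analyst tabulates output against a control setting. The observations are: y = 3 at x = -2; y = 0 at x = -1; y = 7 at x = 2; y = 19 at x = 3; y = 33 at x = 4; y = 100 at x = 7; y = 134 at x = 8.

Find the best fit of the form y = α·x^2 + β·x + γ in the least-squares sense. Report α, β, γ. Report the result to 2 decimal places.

α = 2.00, β = 0.86, γ = -2.33

The normal equations are: 6867·α + 945·β + 147·γ = 14215;  945·α + 147·β + 21·γ = 1969;  147·α + 21·β + 7·γ = 296.
(Σx^2·x^2 = 6867, Σx^2·x = 945, Σx^2 = 147, Σx·x = 147, Σx = 21, Σ1 = 7, Σx^2·y = 14215, Σx·y = 1969, Σy = 296.)
Inverting the 3×3 Gram matrix, [α, β, γ]ᵀ = [1513/756, 31/36, -293/126]ᵀ.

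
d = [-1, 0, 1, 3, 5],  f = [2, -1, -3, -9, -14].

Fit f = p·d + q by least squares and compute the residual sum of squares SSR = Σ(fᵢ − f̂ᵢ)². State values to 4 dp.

SSR = 0.3103

AᵀA·[p, q]ᵀ = Aᵀf reads: 36·p + 8·q = -102;  8·p + 5·q = -25.
Δ = 36·5 − 8² = 116.
p = ((-102)·5 − 8·(-25))/116 = -155/58; q = (36·(-25) − 8·(-102))/116 = -21/29.
Residuals: 3/58, -8/29, 23/58, -15/58, 5/58; SSR = 9/29.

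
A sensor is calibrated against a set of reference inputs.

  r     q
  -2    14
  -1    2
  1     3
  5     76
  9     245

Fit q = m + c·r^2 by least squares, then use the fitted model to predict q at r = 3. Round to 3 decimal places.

q̂ = 27.502

Sums needed: Σ1 = 5, Σr^2 = 112, Σr^2·r^2 = 7204.
Right-hand side: Σq = 340, Σr^2·q = 21806.
XᵀX·[m, c]ᵀ = Xᵀq becomes [[5, 112]; [112, 7204]]·[m, c]ᵀ = [340, 21806]ᵀ.
Determinant 5·7204 − 112² = 23476.
m = (340·7204 − 112·21806)/23476 = 1772/5869; c = (5·21806 − 112·340)/23476 = 35475/11738.
At r = 3: q̂ = (1772/5869)·(1) + (35475/11738)·(9) = 322819/11738.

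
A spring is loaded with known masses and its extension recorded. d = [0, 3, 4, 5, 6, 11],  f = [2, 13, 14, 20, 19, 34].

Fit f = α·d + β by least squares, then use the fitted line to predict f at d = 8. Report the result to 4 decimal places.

f̂ = 26.0025

From the data, Σd·d = 207, Σd = 29, Σ1 = 6.
Moment sums: Σd·f = 683, Σf = 102.
AᵀA·[α, β]ᵀ = Aᵀf becomes [[207, 29]; [29, 6]]·[α, β]ᵀ = [683, 102]ᵀ.
Δ = 207·6 − 29² = 401.
α = (683·6 − 29·102)/401 = 1140/401; β = (207·102 − 29·683)/401 = 1307/401.
At d = 8: f̂ = (1140/401)·(8) + (1307/401)·(1) = 10427/401.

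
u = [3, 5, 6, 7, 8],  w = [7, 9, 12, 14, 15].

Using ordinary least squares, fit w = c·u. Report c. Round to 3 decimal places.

c = 1.945

The normal system AᵀA·[c]ᵀ = Aᵀw is [[183]]·[c]ᵀ = [356]ᵀ.
c = 356/183 = 1.94536.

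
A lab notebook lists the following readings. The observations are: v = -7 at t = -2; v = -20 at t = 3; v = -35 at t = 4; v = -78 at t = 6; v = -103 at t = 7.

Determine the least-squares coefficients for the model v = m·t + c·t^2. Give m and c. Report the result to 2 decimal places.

XᵀX·[m, c]ᵀ = Xᵀv reads: 114·m + 642·c = -1375;  642·m + 4050·c = -8623.
det = 114·4050 − 642² = 49536.
m = ((-1375)·4050 − 642·(-8623))/49536 = -683/1032; c = (114·(-8623) − 642·(-1375))/49536 = -2089/1032.

m = -0.66, c = -2.02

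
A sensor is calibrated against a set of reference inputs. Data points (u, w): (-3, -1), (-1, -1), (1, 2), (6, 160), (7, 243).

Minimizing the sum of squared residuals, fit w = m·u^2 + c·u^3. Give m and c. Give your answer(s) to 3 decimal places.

m = 1.393, c = 0.509

From the data, Σu^2·u^2 = 3780, Σu^2·u^3 = 24340, Σu^3·u^3 = 165036.
Right-hand side: Σu^2·w = 17659, Σu^3·w = 117939.
AᵀA·[m, c]ᵀ = Aᵀw becomes [[3780, 24340]; [24340, 165036]]·[m, c]ᵀ = [17659, 117939]ᵀ.
Determinant 3780·165036 − 24340² = 31400480.
m = (17659·165036 − 24340·117939)/31400480 = 5466933/3925060; c = (3780·117939 − 24340·17659)/31400480 = 199867/392506.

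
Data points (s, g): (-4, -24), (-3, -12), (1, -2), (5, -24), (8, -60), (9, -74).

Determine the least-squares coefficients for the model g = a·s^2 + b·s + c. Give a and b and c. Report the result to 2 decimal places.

a = -1.00, b = 0.90, c = -2.49

Setting ∂/∂a … = 0 gives: 11620·a + 1276·b + 196·c = -10928;  1276·a + 196·b + 16·c = -1136;  196·a + 16·b + 6·c = -196.
(Σs^2·s^2 = 11620, Σs^2·s = 1276, Σs^2 = 196, Σs·s = 196, Σs = 16, Σ1 = 6, Σs^2·g = -10928, Σs·g = -1136, Σg = -196.)
Row-reducing yields a = -1449/1453, b = 1307/1453, c = -3616/1453.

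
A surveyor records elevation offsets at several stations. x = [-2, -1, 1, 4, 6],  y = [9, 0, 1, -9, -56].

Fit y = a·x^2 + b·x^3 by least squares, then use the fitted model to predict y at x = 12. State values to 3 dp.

With design matrix A, AᵀA = [[1570, 8768]; [8768, 50818]] and Aᵀy = [-2123, -12743]ᵀ.
Determinant 1570·50818 − 8768² = 2906436.
a = ((-2123)·50818 − 8768·(-12743))/2906436 = 1922005/1453218; b = (1570·(-12743) − 8768·(-2123))/2906436 = -696023/1453218.
At x = 12: ŷ = (1922005/1453218)·(144) + (-696023/1453218)·(1728) = -154326504/242203.

ŷ = -637.178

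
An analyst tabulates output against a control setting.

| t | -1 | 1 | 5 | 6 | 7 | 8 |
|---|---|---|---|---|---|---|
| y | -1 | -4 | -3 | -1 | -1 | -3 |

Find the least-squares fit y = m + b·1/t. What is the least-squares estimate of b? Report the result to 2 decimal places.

b = -1.43

Compute the Gram sums: Σ1 = 6, Σ1/t = 533/840, Σ1/t·1/t = 1484449/705600.
For Mᵀy: Σy = -13, Σ1/t·y = -3599/840.
Eliminating b: (1484449/705600)·(row 1) − (533/840)·(row 2) gives (1724521/141120)·m = (1484449/705600)·(-13) − (533/840)·(-3599/840) = -579319/23520, so m = -3475914/1724521.
Then b = ((-3599/840) − (533/840)·(-3475914/1724521))/(1484449/705600) = -2463720/1724521.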